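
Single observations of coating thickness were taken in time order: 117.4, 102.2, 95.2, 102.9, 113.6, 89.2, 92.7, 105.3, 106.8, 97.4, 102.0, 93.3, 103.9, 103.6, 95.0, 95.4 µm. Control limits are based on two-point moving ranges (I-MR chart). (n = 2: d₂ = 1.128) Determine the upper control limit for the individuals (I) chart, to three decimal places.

123.192

X̄ = (117.4 + 102.2 + 95.2 + 102.9 + 113.6 + 89.2 + 92.7 + 105.3 + 106.8 + 97.4 + 102.0 + 93.3 + 103.9 + 103.6 + 95.0 + 95.4) / 16 = 100.9938
Moving ranges: 15.2, 7.0, 7.7, 10.7, 24.4, 3.5, 12.6, 1.5, 9.4, 4.6, 8.7, 10.6, 0.3, 8.6, 0.4; M̄R̄ = 125.2000 / 15 = 8.3467
UCL = X̄ + 3·M̄R̄/d₂ = 100.9938 + 3 × 8.3467 / 1.128 = 123.1923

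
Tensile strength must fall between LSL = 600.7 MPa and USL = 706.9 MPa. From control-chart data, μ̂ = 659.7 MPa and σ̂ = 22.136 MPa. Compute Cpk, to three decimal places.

0.711

Cpu = (USL − μ̂) / (3σ̂) = (706.9 − 659.7) / (3 × 22.136) = 0.7108; Cpl = (μ̂ − LSL) / (3σ̂) = (659.7 − 600.7) / (3 × 22.136) = 0.8884; Cpk = min(Cpu, Cpl) = 0.7108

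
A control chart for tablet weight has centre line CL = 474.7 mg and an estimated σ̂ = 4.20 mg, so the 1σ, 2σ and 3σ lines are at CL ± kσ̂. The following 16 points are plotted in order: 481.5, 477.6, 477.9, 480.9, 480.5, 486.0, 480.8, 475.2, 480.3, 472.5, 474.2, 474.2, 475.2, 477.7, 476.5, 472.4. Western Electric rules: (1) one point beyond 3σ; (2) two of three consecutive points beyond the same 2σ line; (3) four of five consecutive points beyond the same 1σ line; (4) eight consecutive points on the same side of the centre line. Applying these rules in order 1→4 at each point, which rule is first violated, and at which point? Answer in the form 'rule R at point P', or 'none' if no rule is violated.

rule 3 at point 7

Zone of each point (C = within 1σ̂, B = 1σ̂–2σ̂, A = 2σ̂–3σ̂, * = beyond 3σ̂; sign = side of CL): 1:+B, 2:+C, 3:+C, 4:+B, 5:+B, 6:+A, 7:+B, 8:+C, 9:+B, 10:-C, 11:-C, 12:-C, 13:+C, 14:+C, 15:+C, 16:-C
Rule 3 (four of five consecutive points beyond the same 1σ limit) is satisfied at point 7.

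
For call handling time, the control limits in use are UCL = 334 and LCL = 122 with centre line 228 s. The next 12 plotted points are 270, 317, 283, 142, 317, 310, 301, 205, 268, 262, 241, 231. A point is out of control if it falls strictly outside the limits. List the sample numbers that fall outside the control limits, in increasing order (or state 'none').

none

All 12 points lie within [122, 334].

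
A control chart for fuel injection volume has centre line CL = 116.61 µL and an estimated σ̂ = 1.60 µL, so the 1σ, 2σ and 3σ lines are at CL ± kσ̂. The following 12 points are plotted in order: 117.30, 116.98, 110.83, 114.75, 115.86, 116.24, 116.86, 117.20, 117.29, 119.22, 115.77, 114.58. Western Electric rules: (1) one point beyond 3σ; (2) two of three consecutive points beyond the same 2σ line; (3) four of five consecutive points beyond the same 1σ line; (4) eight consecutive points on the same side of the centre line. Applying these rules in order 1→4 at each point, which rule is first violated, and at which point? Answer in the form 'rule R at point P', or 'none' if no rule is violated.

rule 1 at point 3

Zone of each point (C = within 1σ̂, B = 1σ̂–2σ̂, A = 2σ̂–3σ̂, * = beyond 3σ̂; sign = side of CL): 1:+C, 2:+C, 3:-*, 4:-B, 5:-C, 6:-C, 7:+C, 8:+C, 9:+C, 10:+B, 11:-C, 12:-B
Rule 1 (one point beyond the 3σ limits) is satisfied at point 3.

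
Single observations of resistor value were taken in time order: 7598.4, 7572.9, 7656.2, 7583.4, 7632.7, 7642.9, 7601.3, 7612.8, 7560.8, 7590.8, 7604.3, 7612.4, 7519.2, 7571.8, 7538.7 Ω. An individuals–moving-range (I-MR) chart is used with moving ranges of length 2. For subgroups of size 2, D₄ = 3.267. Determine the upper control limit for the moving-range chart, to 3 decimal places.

Moving ranges: 25.5, 83.3, 72.8, 49.3, 10.2, 41.6, 11.5, 52.0, 30.0, 13.5, 8.1, 93.2, 52.6, 33.1; M̄R̄ = 576.7000 / 14 = 41.1929
UCL_MR = D₄·M̄R̄ = 3.267 × 41.1929 = 134.5771

134.577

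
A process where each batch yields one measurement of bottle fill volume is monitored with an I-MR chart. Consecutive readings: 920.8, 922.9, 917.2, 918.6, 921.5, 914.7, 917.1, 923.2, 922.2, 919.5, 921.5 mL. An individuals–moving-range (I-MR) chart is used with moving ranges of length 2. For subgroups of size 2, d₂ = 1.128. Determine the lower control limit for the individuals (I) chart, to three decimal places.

X̄ = (920.8 + 922.9 + 917.2 + 918.6 + 921.5 + 914.7 + 917.1 + 923.2 + 922.2 + 919.5 + 921.5) / 11 = 919.9273
Moving ranges: 2.1, 5.7, 1.4, 2.9, 6.8, 2.4, 6.1, 1.0, 2.7, 2.0; M̄R̄ = 33.1000 / 10 = 3.3100
LCL = X̄ − 3·M̄R̄/d₂ = 919.9273 − 3 × 3.3100 / 1.128 = 911.1241

911.124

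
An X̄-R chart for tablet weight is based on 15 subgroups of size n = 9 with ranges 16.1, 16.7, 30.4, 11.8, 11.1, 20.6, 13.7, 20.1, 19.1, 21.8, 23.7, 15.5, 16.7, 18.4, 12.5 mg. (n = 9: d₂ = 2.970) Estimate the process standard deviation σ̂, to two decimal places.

R̄ = (16.1 + 16.7 + 30.4 + 11.8 + 11.1 + 20.6 + 13.7 + 20.1 + 19.1 + 21.8 + 23.7 + 15.5 + 16.7 + 18.4 + 12.5) / 15 = 17.8800
σ̂ = R̄ / d₂ = 17.8800 / 2.970 = 6.0202

6.02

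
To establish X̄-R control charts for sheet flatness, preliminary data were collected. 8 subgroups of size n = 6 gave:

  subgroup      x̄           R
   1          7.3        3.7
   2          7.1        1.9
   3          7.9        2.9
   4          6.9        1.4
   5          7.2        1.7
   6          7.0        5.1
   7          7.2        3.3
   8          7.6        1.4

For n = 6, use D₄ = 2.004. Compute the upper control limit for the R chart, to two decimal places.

R̄ = (3.7 + 1.9 + 2.9 + 1.4 + 1.7 + 5.1 + 3.3 + 1.4) / 8 = 21.4000 / 8 = 2.6750
UCL_R = D₄·R̄ = 2.004 × 2.6750 = 5.3607

5.36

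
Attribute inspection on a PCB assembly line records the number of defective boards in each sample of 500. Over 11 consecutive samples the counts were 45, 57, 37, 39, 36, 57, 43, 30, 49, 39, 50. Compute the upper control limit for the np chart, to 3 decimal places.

62.787

p̄ = Σdᵢ / (k·n) = 482 / (11 × 500) = 0.08764
UCL = np̄ + 3·√(np̄(1−p̄)) = 43.8182 + 3 × √(43.8182×0.91236) = 43.8182 + 3 × 6.3228 = 62.7867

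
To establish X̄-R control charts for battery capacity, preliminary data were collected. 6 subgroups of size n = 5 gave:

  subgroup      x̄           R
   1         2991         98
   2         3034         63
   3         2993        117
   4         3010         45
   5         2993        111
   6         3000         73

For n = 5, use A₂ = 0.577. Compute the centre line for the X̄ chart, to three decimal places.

X̄̄ = (2991 + 3034 + 2993 + 3010 + 2993 + 3000) / 6 = 18021.0000 / 6 = 3003.5000
CL = X̄̄ = 3003.5000

3003.500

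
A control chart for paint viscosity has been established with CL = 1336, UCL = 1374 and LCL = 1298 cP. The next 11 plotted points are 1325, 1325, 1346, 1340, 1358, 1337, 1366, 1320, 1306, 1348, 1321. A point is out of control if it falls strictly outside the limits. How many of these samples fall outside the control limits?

0

All 11 points lie within [1298, 1374].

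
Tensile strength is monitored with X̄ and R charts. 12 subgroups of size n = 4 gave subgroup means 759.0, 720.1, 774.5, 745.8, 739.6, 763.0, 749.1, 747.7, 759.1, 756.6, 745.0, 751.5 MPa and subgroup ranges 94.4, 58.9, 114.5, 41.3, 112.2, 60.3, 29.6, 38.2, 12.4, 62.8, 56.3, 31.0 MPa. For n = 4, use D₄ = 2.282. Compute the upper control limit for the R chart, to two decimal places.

R̄ = (94.4 + 58.9 + 114.5 + 41.3 + 112.2 + 60.3 + 29.6 + 38.2 + 12.4 + 62.8 + 56.3 + 31.0) / 12 = 711.9000 / 12 = 59.3250
UCL_R = D₄·R̄ = 2.282 × 59.3250 = 135.3796

135.38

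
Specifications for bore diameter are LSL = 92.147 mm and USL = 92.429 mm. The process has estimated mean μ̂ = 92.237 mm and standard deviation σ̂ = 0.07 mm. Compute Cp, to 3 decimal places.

Cp = (USL − LSL) / (6σ̂) = (92.429 − 92.147) / (6 × 0.07) = 0.2820 / 0.4200 = 0.6714

0.671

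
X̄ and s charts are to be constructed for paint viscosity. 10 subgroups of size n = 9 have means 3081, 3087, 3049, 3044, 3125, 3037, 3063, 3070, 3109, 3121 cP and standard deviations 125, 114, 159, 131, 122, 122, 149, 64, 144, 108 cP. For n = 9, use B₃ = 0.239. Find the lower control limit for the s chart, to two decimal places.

29.59

s̄ = (125 + 114 + 159 + 131 + 122 + 122 + 149 + 64 + 144 + 108) / 10 = 123.8000
LCL_s = B₃·s̄ = 0.239 × 123.8000 = 29.5882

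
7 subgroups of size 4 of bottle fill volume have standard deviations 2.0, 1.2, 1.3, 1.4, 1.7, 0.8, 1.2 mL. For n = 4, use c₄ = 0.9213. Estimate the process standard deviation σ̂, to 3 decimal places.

1.489

s̄ = (2.0 + 1.2 + 1.3 + 1.4 + 1.7 + 0.8 + 1.2) / 7 = 1.3714
σ̂ = s̄ / c₄ = 1.3714 / 0.9213 = 1.4886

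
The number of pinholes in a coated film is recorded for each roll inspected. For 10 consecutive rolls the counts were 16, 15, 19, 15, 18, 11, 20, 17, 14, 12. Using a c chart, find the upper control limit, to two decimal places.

c̄ = (16 + 15 + 19 + 15 + 18 + 11 + 20 + 17 + 14 + 12) / 10 = 157 / 10 = 15.7000
UCL = c̄ + 3√c̄ = 15.7000 + 3 × √15.7000 = 15.7000 + 3 × 3.9623 = 27.5870

27.59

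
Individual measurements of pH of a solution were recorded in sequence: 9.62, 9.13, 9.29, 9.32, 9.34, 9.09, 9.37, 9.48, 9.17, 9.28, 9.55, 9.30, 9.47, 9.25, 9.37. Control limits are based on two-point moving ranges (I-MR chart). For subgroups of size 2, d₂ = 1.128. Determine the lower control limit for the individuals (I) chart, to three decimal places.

X̄ = (9.62 + 9.13 + 9.29 + 9.32 + 9.34 + 9.09 + 9.37 + 9.48 + 9.17 + 9.28 + 9.55 + 9.30 + 9.47 + 9.25 + 9.37) / 15 = 9.3353
Moving ranges: 0.49, 0.16, 0.03, 0.02, 0.25, 0.28, 0.11, 0.31, 0.11, 0.27, 0.25, 0.17, 0.22, 0.12; M̄R̄ = 2.7900 / 14 = 0.1993
LCL = X̄ − 3·M̄R̄/d₂ = 9.3353 − 3 × 0.1993 / 1.128 = 8.8053

8.805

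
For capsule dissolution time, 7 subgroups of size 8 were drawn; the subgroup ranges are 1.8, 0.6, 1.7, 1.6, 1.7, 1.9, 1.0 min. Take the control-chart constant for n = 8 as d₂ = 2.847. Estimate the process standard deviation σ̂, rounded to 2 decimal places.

R̄ = (1.8 + 0.6 + 1.7 + 1.6 + 1.7 + 1.9 + 1.0) / 7 = 1.4714
σ̂ = R̄ / d₂ = 1.4714 / 2.847 = 0.5168

0.52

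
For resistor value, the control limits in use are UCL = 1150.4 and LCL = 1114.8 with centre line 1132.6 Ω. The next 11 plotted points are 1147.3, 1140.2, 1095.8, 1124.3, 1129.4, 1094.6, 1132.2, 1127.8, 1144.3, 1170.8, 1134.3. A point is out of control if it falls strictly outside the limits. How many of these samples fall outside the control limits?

Compare each point to [1114.8, 1150.4]: sample 3 = 1095.8 < LCL; sample 6 = 1094.6 < LCL; sample 10 = 1170.8 > UCL.

3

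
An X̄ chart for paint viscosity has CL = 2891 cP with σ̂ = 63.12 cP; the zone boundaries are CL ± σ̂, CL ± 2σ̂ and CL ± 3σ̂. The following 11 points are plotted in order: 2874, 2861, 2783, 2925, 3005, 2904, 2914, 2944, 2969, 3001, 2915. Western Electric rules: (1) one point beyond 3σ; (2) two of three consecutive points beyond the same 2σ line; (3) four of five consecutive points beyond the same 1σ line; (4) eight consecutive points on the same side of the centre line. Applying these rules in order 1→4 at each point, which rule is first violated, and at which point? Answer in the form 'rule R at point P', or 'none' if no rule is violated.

Zone of each point (C = within 1σ̂, B = 1σ̂–2σ̂, A = 2σ̂–3σ̂, * = beyond 3σ̂; sign = side of CL): 1:-C, 2:-C, 3:-B, 4:+C, 5:+B, 6:+C, 7:+C, 8:+C, 9:+B, 10:+B, 11:+C
Rule 4 (eight consecutive points on the same side of the centre line) is satisfied at point 11.

rule 4 at point 11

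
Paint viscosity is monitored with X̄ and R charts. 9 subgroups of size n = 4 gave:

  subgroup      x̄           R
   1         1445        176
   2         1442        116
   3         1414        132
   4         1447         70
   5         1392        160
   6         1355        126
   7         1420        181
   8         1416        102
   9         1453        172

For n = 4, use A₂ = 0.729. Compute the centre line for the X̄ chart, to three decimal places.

1420.444

X̄̄ = (1445 + 1442 + 1414 + 1447 + 1392 + 1355 + 1420 + 1416 + 1453) / 9 = 12784.0000 / 9 = 1420.4444
CL = X̄̄ = 1420.4444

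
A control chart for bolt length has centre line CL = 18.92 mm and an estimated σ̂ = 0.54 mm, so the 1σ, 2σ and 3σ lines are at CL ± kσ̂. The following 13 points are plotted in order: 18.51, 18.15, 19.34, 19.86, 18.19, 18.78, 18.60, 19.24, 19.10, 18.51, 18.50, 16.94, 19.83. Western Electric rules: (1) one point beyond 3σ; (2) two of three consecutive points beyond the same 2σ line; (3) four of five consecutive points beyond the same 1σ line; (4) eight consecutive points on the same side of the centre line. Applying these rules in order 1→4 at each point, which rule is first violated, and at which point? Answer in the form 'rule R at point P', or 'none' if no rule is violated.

Zone of each point (C = within 1σ̂, B = 1σ̂–2σ̂, A = 2σ̂–3σ̂, * = beyond 3σ̂; sign = side of CL): 1:-C, 2:-B, 3:+C, 4:+B, 5:-B, 6:-C, 7:-C, 8:+C, 9:+C, 10:-C, 11:-C, 12:-*, 13:+B
Rule 1 (one point beyond the 3σ limits) is satisfied at point 12.

rule 1 at point 12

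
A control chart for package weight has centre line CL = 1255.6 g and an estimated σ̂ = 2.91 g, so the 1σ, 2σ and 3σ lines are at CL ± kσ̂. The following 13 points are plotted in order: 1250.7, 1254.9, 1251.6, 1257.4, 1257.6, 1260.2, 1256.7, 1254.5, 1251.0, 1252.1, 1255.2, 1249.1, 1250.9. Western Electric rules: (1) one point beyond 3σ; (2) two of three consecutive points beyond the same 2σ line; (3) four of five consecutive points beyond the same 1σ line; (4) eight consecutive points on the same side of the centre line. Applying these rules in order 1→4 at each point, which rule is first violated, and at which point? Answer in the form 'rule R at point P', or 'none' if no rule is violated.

rule 3 at point 13

Zone of each point (C = within 1σ̂, B = 1σ̂–2σ̂, A = 2σ̂–3σ̂, * = beyond 3σ̂; sign = side of CL): 1:-B, 2:-C, 3:-B, 4:+C, 5:+C, 6:+B, 7:+C, 8:-C, 9:-B, 10:-B, 11:-C, 12:-A, 13:-B
Rule 3 (four of five consecutive points beyond the same 1σ limit) is satisfied at point 13.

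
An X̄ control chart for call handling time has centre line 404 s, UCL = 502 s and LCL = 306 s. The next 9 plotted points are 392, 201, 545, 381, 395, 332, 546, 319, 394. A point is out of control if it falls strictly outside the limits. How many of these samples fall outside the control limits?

Compare each point to [306, 502]: sample 2 = 201 < LCL; sample 3 = 545 > UCL; sample 7 = 546 > UCL.

3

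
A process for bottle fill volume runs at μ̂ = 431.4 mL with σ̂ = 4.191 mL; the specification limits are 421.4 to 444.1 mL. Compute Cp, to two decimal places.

Cp = (USL − LSL) / (6σ̂) = (444.1 − 421.4) / (6 × 4.191) = 22.7000 / 25.1460 = 0.9027

0.90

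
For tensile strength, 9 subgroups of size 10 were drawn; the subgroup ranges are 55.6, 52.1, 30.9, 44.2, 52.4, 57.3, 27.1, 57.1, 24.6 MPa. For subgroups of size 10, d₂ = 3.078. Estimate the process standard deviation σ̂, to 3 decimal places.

14.486

R̄ = (55.6 + 52.1 + 30.9 + 44.2 + 52.4 + 57.3 + 27.1 + 57.1 + 24.6) / 9 = 44.5889
σ̂ = R̄ / d₂ = 44.5889 / 3.078 = 14.4863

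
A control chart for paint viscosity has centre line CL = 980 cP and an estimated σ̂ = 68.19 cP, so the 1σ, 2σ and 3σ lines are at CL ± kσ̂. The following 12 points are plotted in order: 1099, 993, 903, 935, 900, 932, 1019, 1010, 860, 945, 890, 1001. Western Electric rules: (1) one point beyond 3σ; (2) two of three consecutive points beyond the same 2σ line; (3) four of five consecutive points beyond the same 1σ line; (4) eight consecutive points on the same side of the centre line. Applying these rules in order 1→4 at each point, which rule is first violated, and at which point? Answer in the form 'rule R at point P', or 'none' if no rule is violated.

Zone of each point (C = within 1σ̂, B = 1σ̂–2σ̂, A = 2σ̂–3σ̂, * = beyond 3σ̂; sign = side of CL): 1:+B, 2:+C, 3:-B, 4:-C, 5:-B, 6:-C, 7:+C, 8:+C, 9:-B, 10:-C, 11:-B, 12:+C
No rule fires across all 12 points.

none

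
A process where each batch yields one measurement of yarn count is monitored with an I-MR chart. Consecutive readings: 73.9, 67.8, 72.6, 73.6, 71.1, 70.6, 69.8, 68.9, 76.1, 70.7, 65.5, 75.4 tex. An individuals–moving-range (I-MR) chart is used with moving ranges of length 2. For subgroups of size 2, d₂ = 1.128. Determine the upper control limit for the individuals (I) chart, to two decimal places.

82.04

X̄ = (73.9 + 67.8 + 72.6 + 73.6 + 71.1 + 70.6 + 69.8 + 68.9 + 76.1 + 70.7 + 65.5 + 75.4) / 12 = 71.3333
Moving ranges: 6.1, 4.8, 1.0, 2.5, 0.5, 0.8, 0.9, 7.2, 5.4, 5.2, 9.9; M̄R̄ = 44.3000 / 11 = 4.0273
UCL = X̄ + 3·M̄R̄/d₂ = 71.3333 + 3 × 4.0273 / 1.128 = 82.0442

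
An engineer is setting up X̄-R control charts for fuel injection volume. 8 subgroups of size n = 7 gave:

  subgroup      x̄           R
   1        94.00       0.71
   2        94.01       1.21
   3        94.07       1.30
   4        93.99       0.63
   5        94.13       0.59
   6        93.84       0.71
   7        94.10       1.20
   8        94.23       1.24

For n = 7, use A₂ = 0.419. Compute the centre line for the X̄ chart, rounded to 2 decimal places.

X̄̄ = (94.00 + 94.01 + 94.07 + 93.99 + 94.13 + 93.84 + 94.10 + 94.23) / 8 = 752.3700 / 8 = 94.0463
CL = X̄̄ = 94.0463

94.05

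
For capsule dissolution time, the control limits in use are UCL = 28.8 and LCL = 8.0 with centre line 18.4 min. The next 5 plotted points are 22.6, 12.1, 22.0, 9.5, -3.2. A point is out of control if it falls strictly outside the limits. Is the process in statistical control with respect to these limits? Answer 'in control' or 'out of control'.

out of control

Compare each point to [8.0, 28.8]: sample 5 = -3.2 < LCL.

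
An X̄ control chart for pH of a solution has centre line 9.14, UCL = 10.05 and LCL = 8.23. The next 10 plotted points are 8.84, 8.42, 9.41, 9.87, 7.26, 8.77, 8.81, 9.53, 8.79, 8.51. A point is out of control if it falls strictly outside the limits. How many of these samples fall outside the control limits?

1

Compare each point to [8.23, 10.05]: sample 5 = 7.26 < LCL.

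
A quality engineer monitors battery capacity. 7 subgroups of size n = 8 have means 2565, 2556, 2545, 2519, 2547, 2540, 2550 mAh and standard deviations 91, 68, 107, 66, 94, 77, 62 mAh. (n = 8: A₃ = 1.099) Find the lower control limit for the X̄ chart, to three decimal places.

X̄̄ = (2565 + 2556 + 2545 + 2519 + 2547 + 2540 + 2550) / 7 = 2546.0000
s̄ = (91 + 68 + 107 + 66 + 94 + 77 + 62) / 7 = 80.7143
LCL = X̄̄ − A₃·s̄ = 2546.0000 − 1.099 × 80.7143 = 2457.2950

2457.295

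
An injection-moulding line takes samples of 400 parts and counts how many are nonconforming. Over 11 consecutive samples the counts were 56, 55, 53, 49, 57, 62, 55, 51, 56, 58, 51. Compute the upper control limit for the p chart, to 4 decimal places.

0.1886

p̄ = Σdᵢ / (k·n) = 603 / (11 × 400) = 0.13705
UCL = p̄ + 3·√(p̄(1−p̄)/n) = 0.13705 + 3 × √(0.13705×0.86295/400) = 0.13705 + 3 × 0.01719 = 0.18863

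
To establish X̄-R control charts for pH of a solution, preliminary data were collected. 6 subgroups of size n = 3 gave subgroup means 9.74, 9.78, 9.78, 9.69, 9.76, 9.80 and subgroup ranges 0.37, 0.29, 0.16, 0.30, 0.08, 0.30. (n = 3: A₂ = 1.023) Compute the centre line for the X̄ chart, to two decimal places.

9.76

X̄̄ = (9.74 + 9.78 + 9.78 + 9.69 + 9.76 + 9.80) / 6 = 58.5500 / 6 = 9.7583
CL = X̄̄ = 9.7583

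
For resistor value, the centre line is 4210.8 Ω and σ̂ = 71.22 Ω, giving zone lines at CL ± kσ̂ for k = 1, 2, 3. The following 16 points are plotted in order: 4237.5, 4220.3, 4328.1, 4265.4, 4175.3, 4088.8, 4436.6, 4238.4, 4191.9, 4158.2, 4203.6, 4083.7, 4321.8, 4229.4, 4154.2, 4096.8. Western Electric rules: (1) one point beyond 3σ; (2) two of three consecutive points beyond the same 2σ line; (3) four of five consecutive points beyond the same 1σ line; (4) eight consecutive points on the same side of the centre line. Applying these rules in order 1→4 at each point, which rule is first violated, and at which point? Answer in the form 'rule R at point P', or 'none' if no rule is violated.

Zone of each point (C = within 1σ̂, B = 1σ̂–2σ̂, A = 2σ̂–3σ̂, * = beyond 3σ̂; sign = side of CL): 1:+C, 2:+C, 3:+B, 4:+C, 5:-C, 6:-B, 7:+*, 8:+C, 9:-C, 10:-C, 11:-C, 12:-B, 13:+B, 14:+C, 15:-C, 16:-B
Rule 1 (one point beyond the 3σ limits) is satisfied at point 7.

rule 1 at point 7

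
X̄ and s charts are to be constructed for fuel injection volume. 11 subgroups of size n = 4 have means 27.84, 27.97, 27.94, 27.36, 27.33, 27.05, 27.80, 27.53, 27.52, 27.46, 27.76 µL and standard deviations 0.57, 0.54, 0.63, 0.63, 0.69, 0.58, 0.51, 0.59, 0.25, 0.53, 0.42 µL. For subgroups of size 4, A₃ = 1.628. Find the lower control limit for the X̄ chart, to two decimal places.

X̄̄ = (27.84 + 27.97 + 27.94 + 27.36 + 27.33 + 27.05 + 27.80 + 27.53 + 27.52 + 27.46 + 27.76) / 11 = 27.5964
s̄ = (0.57 + 0.54 + 0.63 + 0.63 + 0.69 + 0.58 + 0.51 + 0.59 + 0.25 + 0.53 + 0.42) / 11 = 0.5400
LCL = X̄̄ − A₃·s̄ = 27.5964 − 1.628 × 0.5400 = 26.7172

26.72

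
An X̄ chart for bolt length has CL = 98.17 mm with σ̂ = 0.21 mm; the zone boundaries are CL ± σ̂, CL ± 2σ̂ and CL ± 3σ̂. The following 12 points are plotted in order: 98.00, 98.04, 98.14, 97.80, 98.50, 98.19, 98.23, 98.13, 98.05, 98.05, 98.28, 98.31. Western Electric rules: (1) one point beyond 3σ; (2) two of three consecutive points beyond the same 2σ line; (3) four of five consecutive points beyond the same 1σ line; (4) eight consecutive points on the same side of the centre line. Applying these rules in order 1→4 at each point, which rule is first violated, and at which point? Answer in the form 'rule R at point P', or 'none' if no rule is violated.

Zone of each point (C = within 1σ̂, B = 1σ̂–2σ̂, A = 2σ̂–3σ̂, * = beyond 3σ̂; sign = side of CL): 1:-C, 2:-C, 3:-C, 4:-B, 5:+B, 6:+C, 7:+C, 8:-C, 9:-C, 10:-C, 11:+C, 12:+C
No rule fires across all 12 points.

none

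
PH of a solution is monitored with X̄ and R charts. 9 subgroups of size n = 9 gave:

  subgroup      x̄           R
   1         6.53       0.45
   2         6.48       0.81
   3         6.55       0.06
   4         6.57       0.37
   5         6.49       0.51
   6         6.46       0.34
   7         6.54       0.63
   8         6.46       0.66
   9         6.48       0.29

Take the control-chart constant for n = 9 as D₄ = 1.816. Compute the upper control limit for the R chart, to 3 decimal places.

R̄ = (0.45 + 0.81 + 0.06 + 0.37 + 0.51 + 0.34 + 0.63 + 0.66 + 0.29) / 9 = 4.1200 / 9 = 0.4578
UCL_R = D₄·R̄ = 1.816 × 0.4578 = 0.8313

0.831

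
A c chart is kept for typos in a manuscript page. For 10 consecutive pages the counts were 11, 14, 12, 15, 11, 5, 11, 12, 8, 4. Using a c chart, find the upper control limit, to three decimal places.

c̄ = (11 + 14 + 12 + 15 + 11 + 5 + 11 + 12 + 8 + 4) / 10 = 103 / 10 = 10.3000
UCL = c̄ + 3√c̄ = 10.3000 + 3 × √10.3000 = 10.3000 + 3 × 3.2094 = 19.9281

19.928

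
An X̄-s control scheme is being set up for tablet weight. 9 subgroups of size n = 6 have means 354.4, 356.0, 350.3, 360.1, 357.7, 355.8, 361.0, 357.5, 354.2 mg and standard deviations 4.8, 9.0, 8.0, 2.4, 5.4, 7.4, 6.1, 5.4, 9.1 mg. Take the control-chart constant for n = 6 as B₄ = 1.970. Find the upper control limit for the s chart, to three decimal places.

s̄ = (4.8 + 9.0 + 8.0 + 2.4 + 5.4 + 7.4 + 6.1 + 5.4 + 9.1) / 9 = 6.4000
UCL_s = B₄·s̄ = 1.970 × 6.4000 = 12.6080

12.608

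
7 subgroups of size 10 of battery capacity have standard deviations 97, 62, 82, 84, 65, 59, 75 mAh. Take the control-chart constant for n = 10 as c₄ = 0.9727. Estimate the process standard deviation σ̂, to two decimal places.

76.96

s̄ = (97 + 62 + 82 + 84 + 65 + 59 + 75) / 7 = 74.8571
σ̂ = s̄ / c₄ = 74.8571 / 0.9727 = 76.9581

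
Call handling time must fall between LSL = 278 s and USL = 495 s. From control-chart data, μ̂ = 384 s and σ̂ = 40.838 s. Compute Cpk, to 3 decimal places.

Cpu = (USL − μ̂) / (3σ̂) = (495 − 384) / (3 × 40.838) = 0.9060; Cpl = (μ̂ − LSL) / (3σ̂) = (384 − 278) / (3 × 40.838) = 0.8652; Cpk = min(Cpu, Cpl) = 0.8652

0.865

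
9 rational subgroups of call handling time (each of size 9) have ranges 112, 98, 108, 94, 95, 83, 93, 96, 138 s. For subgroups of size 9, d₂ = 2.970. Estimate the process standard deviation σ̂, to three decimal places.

R̄ = (112 + 98 + 108 + 94 + 95 + 83 + 93 + 96 + 138) / 9 = 101.8889
σ̂ = R̄ / d₂ = 101.8889 / 2.970 = 34.3060

34.306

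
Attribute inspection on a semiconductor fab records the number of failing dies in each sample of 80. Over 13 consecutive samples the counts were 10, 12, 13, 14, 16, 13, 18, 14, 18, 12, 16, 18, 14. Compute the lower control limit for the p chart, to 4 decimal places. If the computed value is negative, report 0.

0.0517

p̄ = Σdᵢ / (k·n) = 188 / (13 × 80) = 0.18077
LCL = p̄ − 3·√(p̄(1−p̄)/n) = 0.18077 − 3 × 0.04302 = 0.05169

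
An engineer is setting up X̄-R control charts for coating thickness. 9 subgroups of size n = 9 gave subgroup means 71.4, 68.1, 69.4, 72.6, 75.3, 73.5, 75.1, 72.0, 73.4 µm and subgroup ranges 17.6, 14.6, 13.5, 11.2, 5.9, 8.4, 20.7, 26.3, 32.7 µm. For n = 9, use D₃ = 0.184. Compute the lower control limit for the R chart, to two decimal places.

3.09

R̄ = (17.6 + 14.6 + 13.5 + 11.2 + 5.9 + 8.4 + 20.7 + 26.3 + 32.7) / 9 = 150.9000 / 9 = 16.7667
LCL_R = D₃·R̄ = 0.184 × 16.7667 = 3.0851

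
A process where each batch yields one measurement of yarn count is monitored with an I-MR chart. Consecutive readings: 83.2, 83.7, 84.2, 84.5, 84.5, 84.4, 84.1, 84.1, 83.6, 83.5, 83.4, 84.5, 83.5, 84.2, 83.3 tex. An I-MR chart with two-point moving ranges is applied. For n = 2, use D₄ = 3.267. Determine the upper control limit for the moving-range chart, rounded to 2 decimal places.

Moving ranges: 0.5, 0.5, 0.3, 0.0, 0.1, 0.3, 0.0, 0.5, 0.1, 0.1, 1.1, 1.0, 0.7, 0.9; M̄R̄ = 6.1000 / 14 = 0.4357
UCL_MR = D₄·M̄R̄ = 3.267 × 0.4357 = 1.4235

1.42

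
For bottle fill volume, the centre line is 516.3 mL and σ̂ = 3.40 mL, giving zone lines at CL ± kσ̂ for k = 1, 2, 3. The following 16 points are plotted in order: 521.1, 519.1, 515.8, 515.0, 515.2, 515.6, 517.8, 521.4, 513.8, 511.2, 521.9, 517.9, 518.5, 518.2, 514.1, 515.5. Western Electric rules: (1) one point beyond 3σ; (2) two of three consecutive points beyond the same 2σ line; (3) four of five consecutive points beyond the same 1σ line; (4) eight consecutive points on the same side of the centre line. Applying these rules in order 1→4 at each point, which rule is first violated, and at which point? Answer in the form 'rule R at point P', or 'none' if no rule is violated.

none

Zone of each point (C = within 1σ̂, B = 1σ̂–2σ̂, A = 2σ̂–3σ̂, * = beyond 3σ̂; sign = side of CL): 1:+B, 2:+C, 3:-C, 4:-C, 5:-C, 6:-C, 7:+C, 8:+B, 9:-C, 10:-B, 11:+B, 12:+C, 13:+C, 14:+C, 15:-C, 16:-C
No rule fires across all 16 points.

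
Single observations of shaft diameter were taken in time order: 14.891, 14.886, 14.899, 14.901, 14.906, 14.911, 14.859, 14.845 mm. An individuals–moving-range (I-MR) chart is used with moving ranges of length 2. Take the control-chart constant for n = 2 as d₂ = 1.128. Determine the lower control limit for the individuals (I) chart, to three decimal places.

X̄ = (14.891 + 14.886 + 14.899 + 14.901 + 14.906 + 14.911 + 14.859 + 14.845) / 8 = 14.8872
Moving ranges: 0.005, 0.013, 0.002, 0.005, 0.005, 0.052, 0.014; M̄R̄ = 0.0960 / 7 = 0.0137
LCL = X̄ − 3·M̄R̄/d₂ = 14.8872 − 3 × 0.0137 / 1.128 = 14.8508

14.851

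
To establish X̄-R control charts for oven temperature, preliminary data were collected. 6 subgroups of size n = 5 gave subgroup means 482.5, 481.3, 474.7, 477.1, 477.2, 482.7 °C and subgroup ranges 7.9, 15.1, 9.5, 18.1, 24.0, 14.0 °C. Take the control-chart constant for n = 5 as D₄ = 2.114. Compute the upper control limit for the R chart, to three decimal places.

R̄ = (7.9 + 15.1 + 9.5 + 18.1 + 24.0 + 14.0) / 6 = 88.6000 / 6 = 14.7667
UCL_R = D₄·R̄ = 2.114 × 14.7667 = 31.2167

31.217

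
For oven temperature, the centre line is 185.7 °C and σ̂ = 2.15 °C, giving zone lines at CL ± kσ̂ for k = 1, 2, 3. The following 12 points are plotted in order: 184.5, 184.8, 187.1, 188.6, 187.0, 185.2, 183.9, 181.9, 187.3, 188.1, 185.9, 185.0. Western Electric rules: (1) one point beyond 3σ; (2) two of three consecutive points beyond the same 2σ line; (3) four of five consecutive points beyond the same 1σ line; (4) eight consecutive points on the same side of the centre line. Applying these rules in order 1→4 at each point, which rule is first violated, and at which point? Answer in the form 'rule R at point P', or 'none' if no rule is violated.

none

Zone of each point (C = within 1σ̂, B = 1σ̂–2σ̂, A = 2σ̂–3σ̂, * = beyond 3σ̂; sign = side of CL): 1:-C, 2:-C, 3:+C, 4:+B, 5:+C, 6:-C, 7:-C, 8:-B, 9:+C, 10:+B, 11:+C, 12:-C
No rule fires across all 12 points.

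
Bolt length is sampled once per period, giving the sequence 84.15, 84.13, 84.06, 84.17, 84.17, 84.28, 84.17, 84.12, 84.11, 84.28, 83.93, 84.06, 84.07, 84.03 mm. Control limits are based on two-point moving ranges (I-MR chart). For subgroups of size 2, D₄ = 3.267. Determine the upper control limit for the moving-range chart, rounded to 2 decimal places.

0.30

Moving ranges: 0.02, 0.07, 0.11, 0.00, 0.11, 0.11, 0.05, 0.01, 0.17, 0.35, 0.13, 0.01, 0.04; M̄R̄ = 1.1800 / 13 = 0.0908
UCL_MR = D₄·M̄R̄ = 3.267 × 0.0908 = 0.2965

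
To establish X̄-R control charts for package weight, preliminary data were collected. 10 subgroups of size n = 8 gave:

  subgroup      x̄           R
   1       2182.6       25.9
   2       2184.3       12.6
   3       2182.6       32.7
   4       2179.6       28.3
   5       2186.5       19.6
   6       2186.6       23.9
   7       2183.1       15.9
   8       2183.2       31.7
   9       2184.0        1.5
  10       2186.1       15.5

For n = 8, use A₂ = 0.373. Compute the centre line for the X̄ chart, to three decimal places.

2183.860

X̄̄ = (2182.6 + 2184.3 + 2182.6 + 2179.6 + 2186.5 + 2186.6 + 2183.1 + 2183.2 + 2184.0 + 2186.1) / 10 = 21838.6000 / 10 = 2183.8600
CL = X̄̄ = 2183.8600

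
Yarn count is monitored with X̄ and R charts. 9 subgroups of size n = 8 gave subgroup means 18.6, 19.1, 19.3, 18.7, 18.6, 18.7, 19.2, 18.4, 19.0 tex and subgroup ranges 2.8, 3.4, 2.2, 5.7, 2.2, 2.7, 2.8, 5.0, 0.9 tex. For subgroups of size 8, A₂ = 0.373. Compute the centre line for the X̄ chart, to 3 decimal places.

18.844

X̄̄ = (18.6 + 19.1 + 19.3 + 18.7 + 18.6 + 18.7 + 19.2 + 18.4 + 19.0) / 9 = 169.6000 / 9 = 18.8444
CL = X̄̄ = 18.8444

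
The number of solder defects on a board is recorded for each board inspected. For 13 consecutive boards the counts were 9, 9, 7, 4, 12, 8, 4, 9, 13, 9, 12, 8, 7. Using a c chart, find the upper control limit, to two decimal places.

c̄ = (9 + 9 + 7 + 4 + 12 + 8 + 4 + 9 + 13 + 9 + 12 + 8 + 7) / 13 = 111 / 13 = 8.5385
UCL = c̄ + 3√c̄ = 8.5385 + 3 × √8.5385 = 8.5385 + 3 × 2.9221 = 17.3047

17.30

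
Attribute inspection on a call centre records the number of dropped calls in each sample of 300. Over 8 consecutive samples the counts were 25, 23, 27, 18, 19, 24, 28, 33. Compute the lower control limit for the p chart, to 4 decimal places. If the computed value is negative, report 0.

p̄ = Σdᵢ / (k·n) = 197 / (8 × 300) = 0.08208
LCL = p̄ − 3·√(p̄(1−p̄)/n) = 0.08208 − 3 × 0.01585 = 0.03454

0.0345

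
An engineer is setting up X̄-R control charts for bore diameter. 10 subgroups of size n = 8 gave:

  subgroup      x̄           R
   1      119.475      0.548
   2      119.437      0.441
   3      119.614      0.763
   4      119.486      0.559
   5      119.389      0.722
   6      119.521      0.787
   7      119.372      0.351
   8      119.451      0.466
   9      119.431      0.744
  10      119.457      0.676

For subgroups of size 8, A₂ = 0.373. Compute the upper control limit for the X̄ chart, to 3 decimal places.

X̄̄ = (119.475 + 119.437 + 119.614 + 119.486 + 119.389 + 119.521 + 119.372 + 119.451 + 119.431 + 119.457) / 10 = 1194.6330 / 10 = 119.4633
R̄ = (0.548 + 0.441 + 0.763 + 0.559 + 0.722 + 0.787 + 0.351 + 0.466 + 0.744 + 0.676) / 10 = 6.0570 / 10 = 0.6057
UCL = X̄̄ + A₂·R̄ = 119.4633 + 0.373 × 0.6057 = 119.6892

119.689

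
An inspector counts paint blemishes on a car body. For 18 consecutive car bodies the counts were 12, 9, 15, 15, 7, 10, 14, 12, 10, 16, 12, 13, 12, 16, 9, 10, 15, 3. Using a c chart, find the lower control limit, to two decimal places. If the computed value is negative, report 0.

c̄ = (12 + 9 + 15 + 15 + 7 + 10 + 14 + 12 + 10 + 16 + 12 + 13 + 12 + 16 + 9 + 10 + 15 + 3) / 18 = 210 / 18 = 11.6667
LCL = c̄ − 3√c̄ = 11.6667 − 3 × 3.4157 = 1.4197

1.42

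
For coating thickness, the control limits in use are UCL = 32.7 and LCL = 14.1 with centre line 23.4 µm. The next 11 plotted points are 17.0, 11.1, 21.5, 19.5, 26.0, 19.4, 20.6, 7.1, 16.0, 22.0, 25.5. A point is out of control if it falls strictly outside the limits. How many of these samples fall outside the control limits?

Compare each point to [14.1, 32.7]: sample 2 = 11.1 < LCL; sample 8 = 7.1 < LCL.

2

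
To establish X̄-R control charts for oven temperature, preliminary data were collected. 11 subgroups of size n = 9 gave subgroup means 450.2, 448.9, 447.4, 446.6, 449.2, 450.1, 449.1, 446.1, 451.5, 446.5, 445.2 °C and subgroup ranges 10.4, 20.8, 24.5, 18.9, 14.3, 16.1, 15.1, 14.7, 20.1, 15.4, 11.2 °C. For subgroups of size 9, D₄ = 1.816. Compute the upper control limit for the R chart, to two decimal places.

R̄ = (10.4 + 20.8 + 24.5 + 18.9 + 14.3 + 16.1 + 15.1 + 14.7 + 20.1 + 15.4 + 11.2) / 11 = 181.5000 / 11 = 16.5000
UCL_R = D₄·R̄ = 1.816 × 16.5000 = 29.9640

29.96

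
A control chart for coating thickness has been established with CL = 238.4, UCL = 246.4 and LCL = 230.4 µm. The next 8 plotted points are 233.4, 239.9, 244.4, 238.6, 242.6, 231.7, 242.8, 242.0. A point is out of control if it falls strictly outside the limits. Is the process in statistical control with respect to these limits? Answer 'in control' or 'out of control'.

in control

All 8 points lie within [230.4, 246.4].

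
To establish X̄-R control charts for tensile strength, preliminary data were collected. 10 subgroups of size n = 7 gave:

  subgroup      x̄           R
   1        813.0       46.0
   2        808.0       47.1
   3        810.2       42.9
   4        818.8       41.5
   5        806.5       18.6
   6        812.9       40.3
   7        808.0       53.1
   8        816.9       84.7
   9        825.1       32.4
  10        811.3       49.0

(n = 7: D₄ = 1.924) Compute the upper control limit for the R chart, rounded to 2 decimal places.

R̄ = (46.0 + 47.1 + 42.9 + 41.5 + 18.6 + 40.3 + 53.1 + 84.7 + 32.4 + 49.0) / 10 = 455.6000 / 10 = 45.5600
UCL_R = D₄·R̄ = 1.924 × 45.5600 = 87.6574

87.66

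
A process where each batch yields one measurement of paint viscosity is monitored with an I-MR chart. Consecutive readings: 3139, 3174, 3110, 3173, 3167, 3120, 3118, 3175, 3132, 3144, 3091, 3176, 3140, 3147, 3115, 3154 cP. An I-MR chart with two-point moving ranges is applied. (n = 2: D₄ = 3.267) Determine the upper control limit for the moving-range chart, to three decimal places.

Moving ranges: 35, 64, 63, 6, 47, 2, 57, 43, 12, 53, 85, 36, 7, 32, 39; M̄R̄ = 581.0000 / 15 = 38.7333
UCL_MR = D₄·M̄R̄ = 3.267 × 38.7333 = 126.5418

126.542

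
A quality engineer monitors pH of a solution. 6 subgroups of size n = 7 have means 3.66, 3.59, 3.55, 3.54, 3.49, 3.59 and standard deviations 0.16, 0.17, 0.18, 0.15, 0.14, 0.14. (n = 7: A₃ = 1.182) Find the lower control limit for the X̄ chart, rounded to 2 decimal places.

X̄̄ = (3.66 + 3.59 + 3.55 + 3.54 + 3.49 + 3.59) / 6 = 3.5700
s̄ = (0.16 + 0.17 + 0.18 + 0.15 + 0.14 + 0.14) / 6 = 0.1567
LCL = X̄̄ − A₃·s̄ = 3.5700 − 1.182 × 0.1567 = 3.3848

3.38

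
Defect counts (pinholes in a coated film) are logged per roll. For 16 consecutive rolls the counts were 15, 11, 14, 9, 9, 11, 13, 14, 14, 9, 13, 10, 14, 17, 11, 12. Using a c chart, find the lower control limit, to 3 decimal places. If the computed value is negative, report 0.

1.750

c̄ = (15 + 11 + 14 + 9 + 9 + 11 + 13 + 14 + 14 + 9 + 13 + 10 + 14 + 17 + 11 + 12) / 16 = 196 / 16 = 12.2500
LCL = c̄ − 3√c̄ = 12.2500 − 3 × 3.5000 = 1.7500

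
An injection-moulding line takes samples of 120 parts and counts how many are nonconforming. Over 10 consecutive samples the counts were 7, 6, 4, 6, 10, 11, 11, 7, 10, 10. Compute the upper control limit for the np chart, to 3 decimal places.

16.492

p̄ = Σdᵢ / (k·n) = 82 / (10 × 120) = 0.06833
UCL = np̄ + 3·√(np̄(1−p̄)) = 8.2000 + 3 × √(8.2000×0.93167) = 8.2000 + 3 × 2.7640 = 16.4920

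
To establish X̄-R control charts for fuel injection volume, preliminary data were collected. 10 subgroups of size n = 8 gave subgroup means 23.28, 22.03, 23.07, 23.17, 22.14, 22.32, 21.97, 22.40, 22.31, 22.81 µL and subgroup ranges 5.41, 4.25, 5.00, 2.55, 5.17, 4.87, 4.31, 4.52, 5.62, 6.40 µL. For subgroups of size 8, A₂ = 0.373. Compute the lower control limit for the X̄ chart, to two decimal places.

X̄̄ = (23.28 + 22.03 + 23.07 + 23.17 + 22.14 + 22.32 + 21.97 + 22.40 + 22.31 + 22.81) / 10 = 225.5000 / 10 = 22.5500
R̄ = (5.41 + 4.25 + 5.00 + 2.55 + 5.17 + 4.87 + 4.31 + 4.52 + 5.62 + 6.40) / 10 = 48.1000 / 10 = 4.8100
LCL = X̄̄ − A₂·R̄ = 22.5500 − 0.373 × 4.8100 = 20.7559

20.76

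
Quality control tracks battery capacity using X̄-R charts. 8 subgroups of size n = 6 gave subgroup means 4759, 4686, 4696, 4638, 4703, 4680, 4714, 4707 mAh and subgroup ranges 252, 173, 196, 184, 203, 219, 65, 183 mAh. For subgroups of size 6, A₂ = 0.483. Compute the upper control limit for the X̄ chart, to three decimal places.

X̄̄ = (4759 + 4686 + 4696 + 4638 + 4703 + 4680 + 4714 + 4707) / 8 = 37583.0000 / 8 = 4697.8750
R̄ = (252 + 173 + 196 + 184 + 203 + 219 + 65 + 183) / 8 = 1475.0000 / 8 = 184.3750
UCL = X̄̄ + A₂·R̄ = 4697.8750 + 0.483 × 184.3750 = 4786.9281

4786.928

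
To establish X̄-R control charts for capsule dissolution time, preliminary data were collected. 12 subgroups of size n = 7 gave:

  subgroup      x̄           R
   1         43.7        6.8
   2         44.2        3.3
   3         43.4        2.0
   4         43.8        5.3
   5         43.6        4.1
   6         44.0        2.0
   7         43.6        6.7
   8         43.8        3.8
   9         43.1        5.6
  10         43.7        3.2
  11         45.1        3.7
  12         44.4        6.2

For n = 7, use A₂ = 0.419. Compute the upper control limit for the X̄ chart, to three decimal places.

45.707

X̄̄ = (43.7 + 44.2 + 43.4 + 43.8 + 43.6 + 44.0 + 43.6 + 43.8 + 43.1 + 43.7 + 45.1 + 44.4) / 12 = 526.4000 / 12 = 43.8667
R̄ = (6.8 + 3.3 + 2.0 + 5.3 + 4.1 + 2.0 + 6.7 + 3.8 + 5.6 + 3.2 + 3.7 + 6.2) / 12 = 52.7000 / 12 = 4.3917
UCL = X̄̄ + A₂·R̄ = 43.8667 + 0.419 × 4.3917 = 45.7068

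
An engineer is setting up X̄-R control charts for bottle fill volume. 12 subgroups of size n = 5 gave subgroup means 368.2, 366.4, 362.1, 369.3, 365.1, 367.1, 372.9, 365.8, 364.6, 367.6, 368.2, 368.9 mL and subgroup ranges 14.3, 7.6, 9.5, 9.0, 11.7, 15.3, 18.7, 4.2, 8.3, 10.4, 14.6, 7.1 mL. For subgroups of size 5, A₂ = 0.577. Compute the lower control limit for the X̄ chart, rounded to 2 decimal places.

X̄̄ = (368.2 + 366.4 + 362.1 + 369.3 + 365.1 + 367.1 + 372.9 + 365.8 + 364.6 + 367.6 + 368.2 + 368.9) / 12 = 4406.2000 / 12 = 367.1833
R̄ = (14.3 + 7.6 + 9.5 + 9.0 + 11.7 + 15.3 + 18.7 + 4.2 + 8.3 + 10.4 + 14.6 + 7.1) / 12 = 130.7000 / 12 = 10.8917
LCL = X̄̄ − A₂·R̄ = 367.1833 − 0.577 × 10.8917 = 360.8988

360.90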